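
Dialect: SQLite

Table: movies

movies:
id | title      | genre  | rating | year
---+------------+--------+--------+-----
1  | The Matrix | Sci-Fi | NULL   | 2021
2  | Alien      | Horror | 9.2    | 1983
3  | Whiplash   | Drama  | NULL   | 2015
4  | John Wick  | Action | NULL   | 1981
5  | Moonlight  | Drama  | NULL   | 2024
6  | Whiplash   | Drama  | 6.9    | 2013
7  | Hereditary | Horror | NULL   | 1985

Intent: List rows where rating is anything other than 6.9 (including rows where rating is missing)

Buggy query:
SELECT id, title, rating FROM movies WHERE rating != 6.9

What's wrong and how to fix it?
Bug: 'rating != 6.9' is unknown when rating is NULL, so NULL rows are silently excluded

Fix: Add an explicit OR rating IS NULL to include the missing-value rows

Corrected query:
SELECT id, title, rating FROM movies WHERE rating != 6.9 OR rating IS NULL

Result:
id | title      | rating
---+------------+-------
1  | The Matrix | NULL  
2  | Alien      | 9.2   
3  | Whiplash   | NULL  
4  | John Wick  | NULL  
5  | Moonlight  | NULL  
7  | Hereditary | NULL  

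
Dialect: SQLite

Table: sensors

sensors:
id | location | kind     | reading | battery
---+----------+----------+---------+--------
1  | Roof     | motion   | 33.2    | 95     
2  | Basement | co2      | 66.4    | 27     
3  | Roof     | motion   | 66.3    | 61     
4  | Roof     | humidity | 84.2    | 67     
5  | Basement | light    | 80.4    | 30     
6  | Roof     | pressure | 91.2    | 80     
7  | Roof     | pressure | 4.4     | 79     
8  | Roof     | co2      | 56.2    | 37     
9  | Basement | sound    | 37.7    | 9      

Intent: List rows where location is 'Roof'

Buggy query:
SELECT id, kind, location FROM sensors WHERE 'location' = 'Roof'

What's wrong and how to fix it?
Bug: 'location' in single quotes is a string literal, not the column; the comparison is literal-vs-literal and never true

Fix: Remove the quotes around the column name (or use double quotes for an identifier)

Corrected query:
SELECT id, kind, location FROM sensors WHERE location = 'Roof'

Result:
id | kind     | location
---+----------+---------
1  | motion   | Roof    
3  | motion   | Roof    
4  | humidity | Roof    
6  | pressure | Roof    
7  | pressure | Roof    
8  | co2      | Roof    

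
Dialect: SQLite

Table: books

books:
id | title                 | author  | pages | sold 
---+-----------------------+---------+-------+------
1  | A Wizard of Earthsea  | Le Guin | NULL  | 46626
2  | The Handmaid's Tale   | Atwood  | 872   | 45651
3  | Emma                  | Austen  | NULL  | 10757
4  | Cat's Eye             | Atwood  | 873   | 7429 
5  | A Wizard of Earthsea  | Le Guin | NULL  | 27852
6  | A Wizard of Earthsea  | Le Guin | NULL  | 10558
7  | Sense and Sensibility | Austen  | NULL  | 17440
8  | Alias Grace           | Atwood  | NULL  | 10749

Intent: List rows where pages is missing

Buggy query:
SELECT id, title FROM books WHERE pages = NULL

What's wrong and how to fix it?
Bug: Comparing to NULL with '=' never matches; NULL = NULL is unknown, not true

Fix: Use IS NULL to test for NULL

Corrected query:
SELECT id, title FROM books WHERE pages IS NULL

Result:
id | title                
---+----------------------
1  | A Wizard of Earthsea 
3  | Emma                 
5  | A Wizard of Earthsea 
6  | A Wizard of Earthsea 
7  | Sense and Sensibility
8  | Alias Grace          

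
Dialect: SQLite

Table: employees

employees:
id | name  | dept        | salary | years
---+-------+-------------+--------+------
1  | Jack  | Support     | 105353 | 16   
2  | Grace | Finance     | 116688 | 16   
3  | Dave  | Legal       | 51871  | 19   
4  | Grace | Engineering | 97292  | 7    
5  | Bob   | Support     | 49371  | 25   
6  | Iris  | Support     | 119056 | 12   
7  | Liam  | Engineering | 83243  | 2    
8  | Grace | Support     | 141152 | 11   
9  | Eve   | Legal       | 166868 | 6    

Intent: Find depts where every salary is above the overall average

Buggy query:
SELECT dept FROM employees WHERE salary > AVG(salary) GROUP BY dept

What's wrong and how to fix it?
Bug: WHERE evaluates per row before aggregation, so AVG() is unavailable

Fix: Compute the overall average in a scalar subquery and compare each group's MIN against it in HAVING

Corrected query:
SELECT dept FROM employees GROUP BY dept HAVING MIN(salary) > (SELECT AVG(salary) FROM employees)

Result:
dept   
-------
Finance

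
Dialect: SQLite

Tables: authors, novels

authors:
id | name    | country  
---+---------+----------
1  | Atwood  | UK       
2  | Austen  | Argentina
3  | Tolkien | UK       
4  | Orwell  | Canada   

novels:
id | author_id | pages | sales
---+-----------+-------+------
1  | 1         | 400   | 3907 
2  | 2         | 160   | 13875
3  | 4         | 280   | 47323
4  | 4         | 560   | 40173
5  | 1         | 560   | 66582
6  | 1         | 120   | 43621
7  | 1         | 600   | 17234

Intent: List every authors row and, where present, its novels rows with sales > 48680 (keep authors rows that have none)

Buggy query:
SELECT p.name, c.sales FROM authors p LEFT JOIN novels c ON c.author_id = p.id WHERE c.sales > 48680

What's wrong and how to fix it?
Bug: A WHERE condition on the right-hand table after LEFT JOIN drops unmatched parents

Fix: Put 'c.sales > 48680' in the JOIN's ON clause instead of WHERE

Corrected query:
SELECT p.name, c.sales FROM authors p LEFT JOIN novels c ON c.author_id = p.id AND c.sales > 48680

Result:
name    | sales
--------+------
Atwood  | 66582
Austen  | NULL 
Tolkien | NULL 
Orwell  | NULL 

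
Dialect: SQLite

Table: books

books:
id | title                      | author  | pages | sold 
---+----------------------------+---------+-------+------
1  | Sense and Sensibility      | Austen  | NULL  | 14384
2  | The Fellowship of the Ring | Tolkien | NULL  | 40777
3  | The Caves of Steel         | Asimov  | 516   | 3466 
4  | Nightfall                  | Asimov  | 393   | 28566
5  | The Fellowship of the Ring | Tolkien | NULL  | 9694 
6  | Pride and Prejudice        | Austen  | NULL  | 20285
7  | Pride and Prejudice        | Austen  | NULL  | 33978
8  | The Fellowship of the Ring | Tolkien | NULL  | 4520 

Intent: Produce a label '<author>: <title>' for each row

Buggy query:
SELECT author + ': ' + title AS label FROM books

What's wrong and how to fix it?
Bug: SQLite uses || for string concatenation; + coerces text to numbers (yielding 0)

Fix: Replace + with || to concatenate text

Corrected query:
SELECT author || ': ' || title AS label FROM books

Result:
label                              
-----------------------------------
Austen: Sense and Sensibility      
Tolkien: The Fellowship of the Ring
Asimov: The Caves of Steel         
Asimov: Nightfall                  
Tolkien: The Fellowship of the Ring
Austen: Pride and Prejudice        
Austen: Pride and Prejudice        
Tolkien: The Fellowship of the Ring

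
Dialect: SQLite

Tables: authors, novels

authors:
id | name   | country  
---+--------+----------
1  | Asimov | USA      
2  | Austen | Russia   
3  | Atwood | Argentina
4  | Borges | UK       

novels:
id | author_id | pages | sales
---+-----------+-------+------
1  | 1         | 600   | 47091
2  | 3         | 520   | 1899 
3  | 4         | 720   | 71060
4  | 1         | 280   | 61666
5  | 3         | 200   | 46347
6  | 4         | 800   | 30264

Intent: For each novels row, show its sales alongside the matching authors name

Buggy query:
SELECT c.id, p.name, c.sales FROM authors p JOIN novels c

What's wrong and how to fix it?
Bug: JOIN with no ON clause produces a cartesian product; every novels row pairs with every authors row

Fix: Specify the join condition linking the foreign key to the parent id

Corrected query:
SELECT c.id, p.name, c.sales FROM authors p JOIN novels c ON c.author_id = p.id

Result:
id | name   | sales
---+--------+------
1  | Asimov | 47091
2  | Atwood | 1899 
3  | Borges | 71060
4  | Asimov | 61666
5  | Atwood | 46347
6  | Borges | 30264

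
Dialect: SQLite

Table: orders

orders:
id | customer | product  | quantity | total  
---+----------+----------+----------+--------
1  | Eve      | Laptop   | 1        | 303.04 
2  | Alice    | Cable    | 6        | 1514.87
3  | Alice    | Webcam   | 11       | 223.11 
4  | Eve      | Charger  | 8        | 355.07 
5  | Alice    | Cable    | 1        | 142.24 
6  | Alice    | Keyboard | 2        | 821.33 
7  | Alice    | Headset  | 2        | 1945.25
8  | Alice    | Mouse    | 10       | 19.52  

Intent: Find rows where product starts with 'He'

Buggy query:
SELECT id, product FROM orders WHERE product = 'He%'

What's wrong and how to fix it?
Bug: Wildcards only work with LIKE; '=' treats '%' as a literal character

Fix: Replace '=' with LIKE so 'He%' is treated as a pattern

Corrected query:
SELECT id, product FROM orders WHERE product LIKE 'He%'

Result:
id | product
---+--------
7  | Headset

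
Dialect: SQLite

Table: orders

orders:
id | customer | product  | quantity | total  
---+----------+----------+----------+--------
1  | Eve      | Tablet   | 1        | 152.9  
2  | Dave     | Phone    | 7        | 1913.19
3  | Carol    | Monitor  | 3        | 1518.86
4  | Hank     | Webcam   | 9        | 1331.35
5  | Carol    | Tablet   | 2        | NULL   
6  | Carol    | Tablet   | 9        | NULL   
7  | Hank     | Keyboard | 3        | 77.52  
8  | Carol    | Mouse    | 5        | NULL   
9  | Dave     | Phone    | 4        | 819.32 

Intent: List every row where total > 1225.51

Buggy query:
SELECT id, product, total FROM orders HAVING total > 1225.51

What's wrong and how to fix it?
Bug: This is a non-aggregate query (no GROUP BY, no aggregates), so in SQLite the HAVING clause is invalid here; a row-level condition belongs in WHERE

Fix: Use WHERE for row-level filtering

Corrected query:
SELECT id, product, total FROM orders WHERE total > 1225.51

Result:
id | product | total  
---+---------+--------
2  | Phone   | 1913.19
3  | Monitor | 1518.86
4  | Webcam  | 1331.35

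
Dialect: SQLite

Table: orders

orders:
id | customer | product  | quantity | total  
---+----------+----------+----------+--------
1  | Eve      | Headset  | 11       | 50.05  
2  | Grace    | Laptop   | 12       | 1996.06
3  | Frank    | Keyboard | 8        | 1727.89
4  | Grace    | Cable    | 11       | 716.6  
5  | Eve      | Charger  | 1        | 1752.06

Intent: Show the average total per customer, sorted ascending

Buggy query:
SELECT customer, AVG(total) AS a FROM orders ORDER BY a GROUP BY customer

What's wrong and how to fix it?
Bug: GROUP BY must precede ORDER BY

Fix: Move ORDER BY to the end, after GROUP BY

Corrected query:
SELECT customer, AVG(total) AS a FROM orders GROUP BY customer ORDER BY a

Result:
customer | a      
---------+--------
Eve      | 901.055
Grace    | 1356.33
Frank    | 1727.89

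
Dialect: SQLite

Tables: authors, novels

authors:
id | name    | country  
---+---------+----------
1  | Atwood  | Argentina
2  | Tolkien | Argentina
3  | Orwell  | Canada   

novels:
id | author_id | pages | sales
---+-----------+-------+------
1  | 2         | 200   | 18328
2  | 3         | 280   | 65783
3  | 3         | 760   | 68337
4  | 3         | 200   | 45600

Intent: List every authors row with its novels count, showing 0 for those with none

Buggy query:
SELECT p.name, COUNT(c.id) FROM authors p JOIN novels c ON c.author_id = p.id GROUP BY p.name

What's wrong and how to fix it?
Bug: INNER JOIN drops authors rows that have no matching novels rows

Fix: Switch to LEFT JOIN to retain unmatched parent rows

Corrected query:
SELECT p.name, COUNT(c.id) FROM authors p LEFT JOIN novels c ON c.author_id = p.id GROUP BY p.name

Result:
name    | COUNT(c.id)
--------+------------
Atwood  | 0          
Orwell  | 3          
Tolkien | 1          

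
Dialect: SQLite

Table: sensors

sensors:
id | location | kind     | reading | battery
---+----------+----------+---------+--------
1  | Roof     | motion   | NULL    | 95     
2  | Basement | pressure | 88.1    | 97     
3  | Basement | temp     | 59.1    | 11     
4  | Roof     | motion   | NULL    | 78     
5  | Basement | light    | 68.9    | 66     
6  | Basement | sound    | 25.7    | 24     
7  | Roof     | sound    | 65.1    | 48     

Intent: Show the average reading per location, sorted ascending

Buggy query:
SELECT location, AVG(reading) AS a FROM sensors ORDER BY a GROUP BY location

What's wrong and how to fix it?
Bug: GROUP BY must precede ORDER BY

Fix: Move ORDER BY to the end, after GROUP BY

Corrected query:
SELECT location, AVG(reading) AS a FROM sensors GROUP BY location ORDER BY a

Result:
location | a    
---------+------
Basement | 60.45
Roof     | 65.1 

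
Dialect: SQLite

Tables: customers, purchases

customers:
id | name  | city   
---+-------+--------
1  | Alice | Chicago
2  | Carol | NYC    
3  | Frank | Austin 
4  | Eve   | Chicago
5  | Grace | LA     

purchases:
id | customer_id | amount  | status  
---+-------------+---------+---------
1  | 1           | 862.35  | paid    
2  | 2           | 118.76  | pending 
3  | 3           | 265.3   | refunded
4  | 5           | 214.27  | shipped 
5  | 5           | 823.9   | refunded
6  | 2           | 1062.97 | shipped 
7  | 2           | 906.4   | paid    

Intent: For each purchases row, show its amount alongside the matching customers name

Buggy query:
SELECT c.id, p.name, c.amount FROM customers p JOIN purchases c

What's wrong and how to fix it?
Bug: Missing join condition: each purchases row is matched to all customers rows instead of just its own

Fix: Add ON c.customer_id = p.id to the JOIN

Corrected query:
SELECT c.id, p.name, c.amount FROM customers p JOIN purchases c ON c.customer_id = p.id

Result:
id | name  | amount 
---+-------+--------
1  | Alice | 862.35 
2  | Carol | 118.76 
3  | Frank | 265.3  
4  | Grace | 214.27 
5  | Grace | 823.9  
6  | Carol | 1062.97
7  | Carol | 906.4  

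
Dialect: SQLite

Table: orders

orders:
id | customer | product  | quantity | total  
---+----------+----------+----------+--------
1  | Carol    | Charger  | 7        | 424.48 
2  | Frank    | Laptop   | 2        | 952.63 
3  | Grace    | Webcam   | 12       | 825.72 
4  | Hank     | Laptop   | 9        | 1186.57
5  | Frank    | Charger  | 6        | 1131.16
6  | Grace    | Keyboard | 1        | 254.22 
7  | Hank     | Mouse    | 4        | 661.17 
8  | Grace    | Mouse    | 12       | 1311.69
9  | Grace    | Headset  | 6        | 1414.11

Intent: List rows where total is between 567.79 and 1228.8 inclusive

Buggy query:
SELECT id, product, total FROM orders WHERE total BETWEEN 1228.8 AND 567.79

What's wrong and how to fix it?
Bug: The bounds are reversed; BETWEEN a AND b requires a <= b to match anything

Fix: Swap the bounds so the smaller value comes first

Corrected query:
SELECT id, product, total FROM orders WHERE total BETWEEN 567.79 AND 1228.8

Result:
id | product | total  
---+---------+--------
2  | Laptop  | 952.63 
3  | Webcam  | 825.72 
4  | Laptop  | 1186.57
5  | Charger | 1131.16
7  | Mouse   | 661.17 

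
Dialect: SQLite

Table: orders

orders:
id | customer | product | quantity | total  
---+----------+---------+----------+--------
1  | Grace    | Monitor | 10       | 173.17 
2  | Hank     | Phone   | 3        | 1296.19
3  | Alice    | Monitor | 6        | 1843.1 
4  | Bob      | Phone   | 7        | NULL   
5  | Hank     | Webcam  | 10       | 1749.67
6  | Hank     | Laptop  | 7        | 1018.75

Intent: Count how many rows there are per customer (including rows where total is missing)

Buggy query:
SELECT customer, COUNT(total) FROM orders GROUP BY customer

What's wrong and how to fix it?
Bug: COUNT(column) counts non-NULL values only; rows with NULL total aren't counted

Fix: Replace COUNT(total) with COUNT(*)

Corrected query:
SELECT customer, COUNT(*) FROM orders GROUP BY customer

Result:
customer | COUNT(*)
---------+---------
Alice    | 1       
Bob      | 1       
Grace    | 1       
Hank     | 3       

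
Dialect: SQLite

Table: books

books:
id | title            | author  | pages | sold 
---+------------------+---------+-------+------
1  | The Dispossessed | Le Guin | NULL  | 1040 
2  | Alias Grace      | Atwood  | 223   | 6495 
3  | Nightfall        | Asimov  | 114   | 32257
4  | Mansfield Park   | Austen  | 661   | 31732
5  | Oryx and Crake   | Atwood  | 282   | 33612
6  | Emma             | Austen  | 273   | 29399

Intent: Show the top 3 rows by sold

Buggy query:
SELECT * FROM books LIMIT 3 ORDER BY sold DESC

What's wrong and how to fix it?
Bug: LIMIT must come after ORDER BY

Fix: Swap the clauses: ORDER BY first, then LIMIT

Corrected query:
SELECT * FROM books ORDER BY sold DESC LIMIT 3

Result:
id | title          | author | pages | sold 
---+----------------+--------+-------+------
5  | Oryx and Crake | Atwood | 282   | 33612
3  | Nightfall      | Asimov | 114   | 32257
4  | Mansfield Park | Austen | 661   | 31732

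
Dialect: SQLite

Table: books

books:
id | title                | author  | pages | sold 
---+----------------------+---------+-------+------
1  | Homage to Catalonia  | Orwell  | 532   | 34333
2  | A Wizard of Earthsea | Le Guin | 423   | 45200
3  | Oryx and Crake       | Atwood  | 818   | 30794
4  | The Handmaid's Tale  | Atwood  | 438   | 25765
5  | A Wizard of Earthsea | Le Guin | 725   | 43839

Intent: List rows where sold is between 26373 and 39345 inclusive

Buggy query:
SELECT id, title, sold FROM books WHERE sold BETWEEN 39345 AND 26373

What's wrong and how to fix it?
Bug: BETWEEN expects the lower bound first; with 39345 AND 26373 the range is empty

Fix: Write BETWEEN 26373 AND 39345

Corrected query:
SELECT id, title, sold FROM books WHERE sold BETWEEN 26373 AND 39345

Result:
id | title               | sold 
---+---------------------+------
1  | Homage to Catalonia | 34333
3  | Oryx and Crake      | 30794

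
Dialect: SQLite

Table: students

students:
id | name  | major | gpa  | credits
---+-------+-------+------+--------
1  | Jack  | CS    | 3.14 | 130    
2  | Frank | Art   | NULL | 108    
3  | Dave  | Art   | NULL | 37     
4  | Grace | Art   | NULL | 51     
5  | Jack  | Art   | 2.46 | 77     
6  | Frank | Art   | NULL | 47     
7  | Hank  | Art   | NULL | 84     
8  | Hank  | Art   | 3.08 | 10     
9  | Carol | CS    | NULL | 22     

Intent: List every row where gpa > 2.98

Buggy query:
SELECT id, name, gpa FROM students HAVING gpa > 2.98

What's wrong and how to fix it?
Bug: This is a non-aggregate query (no GROUP BY, no aggregates), so in SQLite the HAVING clause is invalid here; a row-level condition belongs in WHERE

Fix: Replace HAVING with WHERE since the condition applies to individual rows

Corrected query:
SELECT id, name, gpa FROM students WHERE gpa > 2.98

Result:
id | name | gpa 
---+------+-----
1  | Jack | 3.14
8  | Hank | 3.08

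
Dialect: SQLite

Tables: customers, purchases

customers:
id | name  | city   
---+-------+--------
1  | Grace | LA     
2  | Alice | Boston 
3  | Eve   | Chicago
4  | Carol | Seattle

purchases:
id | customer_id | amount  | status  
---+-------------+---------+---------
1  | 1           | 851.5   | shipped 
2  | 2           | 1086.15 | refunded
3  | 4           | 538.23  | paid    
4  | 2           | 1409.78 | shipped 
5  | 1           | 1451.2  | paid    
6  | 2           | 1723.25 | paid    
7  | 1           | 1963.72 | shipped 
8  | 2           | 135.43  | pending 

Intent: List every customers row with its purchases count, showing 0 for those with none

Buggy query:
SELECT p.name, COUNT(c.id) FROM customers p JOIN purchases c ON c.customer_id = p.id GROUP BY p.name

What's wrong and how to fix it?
Bug: INNER JOIN drops customers rows that have no matching purchases rows

Fix: Switch to LEFT JOIN to retain unmatched parent rows

Corrected query:
SELECT p.name, COUNT(c.id) FROM customers p LEFT JOIN purchases c ON c.customer_id = p.id GROUP BY p.name

Result:
name  | COUNT(c.id)
------+------------
Alice | 4          
Carol | 1          
Eve   | 0          
Grace | 3          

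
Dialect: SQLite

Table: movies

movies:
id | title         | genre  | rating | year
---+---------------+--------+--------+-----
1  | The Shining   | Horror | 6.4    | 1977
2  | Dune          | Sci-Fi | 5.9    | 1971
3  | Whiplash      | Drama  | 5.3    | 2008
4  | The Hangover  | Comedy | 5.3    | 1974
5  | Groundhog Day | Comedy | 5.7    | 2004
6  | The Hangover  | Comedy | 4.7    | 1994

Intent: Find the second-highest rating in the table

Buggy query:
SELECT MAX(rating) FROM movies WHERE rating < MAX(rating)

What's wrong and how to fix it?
Bug: MAX(rating) on the right of the comparison is an aggregate-in-WHERE error

Fix: Compute the overall MAX in a subquery, then take MAX of rows below it

Corrected query:
SELECT MAX(rating) FROM movies WHERE rating < (SELECT MAX(rating) FROM movies)

Result:
MAX(rating)
-----------
5.9        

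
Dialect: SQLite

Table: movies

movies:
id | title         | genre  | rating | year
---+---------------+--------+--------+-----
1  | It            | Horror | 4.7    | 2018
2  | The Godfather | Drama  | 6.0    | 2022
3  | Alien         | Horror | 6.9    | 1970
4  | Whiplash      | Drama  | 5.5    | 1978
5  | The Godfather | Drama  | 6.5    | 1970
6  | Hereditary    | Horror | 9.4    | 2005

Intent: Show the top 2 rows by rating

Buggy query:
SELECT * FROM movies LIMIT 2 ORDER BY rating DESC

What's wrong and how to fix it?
Bug: LIMIT must come after ORDER BY

Fix: Swap the clauses: ORDER BY first, then LIMIT

Corrected query:
SELECT * FROM movies ORDER BY rating DESC LIMIT 2

Result:
id | title      | genre  | rating | year
---+------------+--------+--------+-----
6  | Hereditary | Horror | 9.4    | 2005
3  | Alien      | Horror | 6.9    | 1970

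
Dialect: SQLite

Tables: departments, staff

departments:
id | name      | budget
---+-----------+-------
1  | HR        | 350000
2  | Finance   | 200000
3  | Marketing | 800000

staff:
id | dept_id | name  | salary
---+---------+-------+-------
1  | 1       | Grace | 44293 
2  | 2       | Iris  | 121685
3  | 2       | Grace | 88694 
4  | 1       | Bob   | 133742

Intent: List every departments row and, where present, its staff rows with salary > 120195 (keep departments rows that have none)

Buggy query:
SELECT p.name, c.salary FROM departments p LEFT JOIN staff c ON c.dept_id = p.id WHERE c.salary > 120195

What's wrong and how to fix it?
Bug: Filtering c.salary in WHERE discards the NULL rows produced by LEFT JOIN, turning it into an inner join

Fix: Move the right-table condition into the ON clause so unmatched parents are kept

Corrected query:
SELECT p.name, c.salary FROM departments p LEFT JOIN staff c ON c.dept_id = p.id AND c.salary > 120195

Result:
name      | salary
----------+-------
HR        | 133742
Finance   | 121685
Marketing | NULL  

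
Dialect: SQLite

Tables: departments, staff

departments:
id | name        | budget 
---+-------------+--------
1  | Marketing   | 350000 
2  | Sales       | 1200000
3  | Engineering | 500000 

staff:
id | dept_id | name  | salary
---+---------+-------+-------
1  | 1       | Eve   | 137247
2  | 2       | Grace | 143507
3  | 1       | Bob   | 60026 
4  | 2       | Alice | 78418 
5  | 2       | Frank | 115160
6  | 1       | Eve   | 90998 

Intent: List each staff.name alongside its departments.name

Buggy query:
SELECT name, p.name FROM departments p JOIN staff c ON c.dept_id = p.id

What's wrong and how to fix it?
Bug: 'name' exists in both joined tables, so the database can't tell which one is meant

Fix: Prefix ambiguous columns with the table alias

Corrected query:
SELECT c.name, p.name FROM departments p JOIN staff c ON c.dept_id = p.id

Result:
name  | name     
------+----------
Eve   | Marketing
Grace | Sales    
Bob   | Marketing
Alice | Sales    
Frank | Sales    
Eve   | Marketing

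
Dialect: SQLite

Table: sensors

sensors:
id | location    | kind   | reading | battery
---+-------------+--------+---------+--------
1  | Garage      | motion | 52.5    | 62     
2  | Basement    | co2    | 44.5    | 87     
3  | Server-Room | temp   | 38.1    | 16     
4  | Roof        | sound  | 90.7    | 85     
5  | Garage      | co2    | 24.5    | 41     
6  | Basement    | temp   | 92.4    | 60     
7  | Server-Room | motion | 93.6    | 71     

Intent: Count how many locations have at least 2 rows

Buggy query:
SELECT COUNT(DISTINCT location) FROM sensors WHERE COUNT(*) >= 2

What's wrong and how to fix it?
Bug: WHERE filters individual rows, not groups, so a group-level COUNT is invalid there

Fix: Group first with HAVING COUNT(*) >= 2, then COUNT the resulting groups

Corrected query:
SELECT COUNT(*) FROM (SELECT location FROM sensors GROUP BY location HAVING COUNT(*) >= 2)

Result:
COUNT(*)
--------
3       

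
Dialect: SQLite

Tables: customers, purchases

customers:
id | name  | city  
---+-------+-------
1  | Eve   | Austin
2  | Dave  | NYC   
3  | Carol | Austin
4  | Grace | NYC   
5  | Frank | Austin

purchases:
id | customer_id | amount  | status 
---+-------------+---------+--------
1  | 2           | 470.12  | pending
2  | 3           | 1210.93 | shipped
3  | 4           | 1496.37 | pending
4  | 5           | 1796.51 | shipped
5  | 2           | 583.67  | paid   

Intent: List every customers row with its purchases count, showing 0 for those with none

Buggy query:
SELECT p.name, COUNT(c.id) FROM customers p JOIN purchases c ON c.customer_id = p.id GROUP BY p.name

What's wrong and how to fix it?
Bug: An inner join excludes parents with zero children

Fix: Use LEFT JOIN so parents without children still appear (COUNT(c.id) gives 0)

Corrected query:
SELECT p.name, COUNT(c.id) FROM customers p LEFT JOIN purchases c ON c.customer_id = p.id GROUP BY p.name

Result:
name  | COUNT(c.id)
------+------------
Carol | 1          
Dave  | 2          
Eve   | 0          
Frank | 1          
Grace | 1          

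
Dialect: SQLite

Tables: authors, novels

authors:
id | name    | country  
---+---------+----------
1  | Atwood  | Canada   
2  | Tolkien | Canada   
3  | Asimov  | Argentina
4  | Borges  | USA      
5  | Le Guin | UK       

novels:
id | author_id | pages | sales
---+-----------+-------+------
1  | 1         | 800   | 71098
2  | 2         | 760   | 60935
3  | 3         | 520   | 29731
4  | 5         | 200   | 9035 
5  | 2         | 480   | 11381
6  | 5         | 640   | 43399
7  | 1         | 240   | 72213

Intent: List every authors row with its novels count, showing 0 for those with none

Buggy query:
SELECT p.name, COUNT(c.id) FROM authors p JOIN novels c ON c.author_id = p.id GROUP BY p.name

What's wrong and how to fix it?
Bug: An inner join excludes parents with zero children

Fix: Use LEFT JOIN so parents without children still appear (COUNT(c.id) gives 0)

Corrected query:
SELECT p.name, COUNT(c.id) FROM authors p LEFT JOIN novels c ON c.author_id = p.id GROUP BY p.name

Result:
name    | COUNT(c.id)
--------+------------
Asimov  | 1          
Atwood  | 2          
Borges  | 0          
Le Guin | 2          
Tolkien | 2          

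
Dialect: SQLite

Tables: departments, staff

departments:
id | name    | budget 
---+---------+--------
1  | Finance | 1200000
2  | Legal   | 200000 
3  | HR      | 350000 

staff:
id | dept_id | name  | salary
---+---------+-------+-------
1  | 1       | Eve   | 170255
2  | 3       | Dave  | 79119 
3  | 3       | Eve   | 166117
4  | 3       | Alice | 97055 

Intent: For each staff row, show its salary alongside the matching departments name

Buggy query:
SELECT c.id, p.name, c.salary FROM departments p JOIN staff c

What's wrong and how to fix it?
Bug: Missing join condition: each staff row is matched to all departments rows instead of just its own

Fix: Specify the join condition linking the foreign key to the parent id

Corrected query:
SELECT c.id, p.name, c.salary FROM departments p JOIN staff c ON c.dept_id = p.id

Result:
id | name    | salary
---+---------+-------
1  | Finance | 170255
2  | HR      | 79119 
3  | HR      | 166117
4  | HR      | 97055 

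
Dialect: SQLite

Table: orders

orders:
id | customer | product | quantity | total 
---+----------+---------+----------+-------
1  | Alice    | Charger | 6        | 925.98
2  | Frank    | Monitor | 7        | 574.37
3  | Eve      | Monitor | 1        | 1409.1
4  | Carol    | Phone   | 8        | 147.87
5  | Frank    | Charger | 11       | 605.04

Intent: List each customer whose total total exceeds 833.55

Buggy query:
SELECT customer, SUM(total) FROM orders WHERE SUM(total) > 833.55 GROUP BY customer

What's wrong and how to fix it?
Bug: WHERE runs before GROUP BY, so aggregates aren't available there

Fix: Move the aggregate condition to a HAVING clause

Corrected query:
SELECT customer, SUM(total) FROM orders GROUP BY customer HAVING SUM(total) > 833.55

Result:
customer | SUM(total)
---------+-----------
Alice    | 925.98    
Eve      | 1409.1    
Frank    | 1179.41   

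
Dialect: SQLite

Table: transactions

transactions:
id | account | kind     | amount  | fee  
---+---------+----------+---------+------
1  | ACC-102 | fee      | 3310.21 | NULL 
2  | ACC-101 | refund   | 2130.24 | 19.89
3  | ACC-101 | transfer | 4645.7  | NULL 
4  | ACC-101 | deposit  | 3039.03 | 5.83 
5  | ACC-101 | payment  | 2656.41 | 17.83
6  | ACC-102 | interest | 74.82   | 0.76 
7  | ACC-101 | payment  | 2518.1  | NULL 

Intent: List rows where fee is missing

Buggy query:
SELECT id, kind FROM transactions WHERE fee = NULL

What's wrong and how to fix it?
Bug: Comparing to NULL with '=' never matches; NULL = NULL is unknown, not true

Fix: Replace '= NULL' with 'IS NULL'

Corrected query:
SELECT id, kind FROM transactions WHERE fee IS NULL

Result:
id | kind    
---+---------
1  | fee     
3  | transfer
7  | payment 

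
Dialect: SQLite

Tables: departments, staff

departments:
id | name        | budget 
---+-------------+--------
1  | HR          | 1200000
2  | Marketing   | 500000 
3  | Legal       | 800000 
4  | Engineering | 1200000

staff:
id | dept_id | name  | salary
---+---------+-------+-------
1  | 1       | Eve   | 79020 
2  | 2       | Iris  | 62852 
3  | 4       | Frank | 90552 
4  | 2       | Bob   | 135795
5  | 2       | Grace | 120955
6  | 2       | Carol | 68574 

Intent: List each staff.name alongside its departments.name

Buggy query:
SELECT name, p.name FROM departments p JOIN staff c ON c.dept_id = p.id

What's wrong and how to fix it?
Bug: Both tables have a 'name' column; the unqualified reference is ambiguous

Fix: Prefix ambiguous columns with the table alias

Corrected query:
SELECT c.name, p.name FROM departments p JOIN staff c ON c.dept_id = p.id

Result:
name  | name       
------+------------
Eve   | HR         
Iris  | Marketing  
Frank | Engineering
Bob   | Marketing  
Grace | Marketing  
Carol | Marketing  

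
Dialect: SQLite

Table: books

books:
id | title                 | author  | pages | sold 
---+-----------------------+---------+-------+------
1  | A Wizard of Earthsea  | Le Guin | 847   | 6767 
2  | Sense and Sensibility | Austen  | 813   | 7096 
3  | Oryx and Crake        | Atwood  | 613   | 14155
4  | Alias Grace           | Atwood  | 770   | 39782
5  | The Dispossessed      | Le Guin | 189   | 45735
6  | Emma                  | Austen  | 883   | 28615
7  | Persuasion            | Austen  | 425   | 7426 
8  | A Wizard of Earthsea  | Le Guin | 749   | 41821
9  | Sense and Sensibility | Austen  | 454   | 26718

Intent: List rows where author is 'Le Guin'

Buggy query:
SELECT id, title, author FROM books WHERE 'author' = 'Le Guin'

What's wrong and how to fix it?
Bug: 'author' in single quotes is a string literal, not the column; the comparison is literal-vs-literal and never true

Fix: Reference the column as author without single quotes

Corrected query:
SELECT id, title, author FROM books WHERE author = 'Le Guin'

Result:
id | title                | author 
---+----------------------+--------
1  | A Wizard of Earthsea | Le Guin
5  | The Dispossessed     | Le Guin
8  | A Wizard of Earthsea | Le Guin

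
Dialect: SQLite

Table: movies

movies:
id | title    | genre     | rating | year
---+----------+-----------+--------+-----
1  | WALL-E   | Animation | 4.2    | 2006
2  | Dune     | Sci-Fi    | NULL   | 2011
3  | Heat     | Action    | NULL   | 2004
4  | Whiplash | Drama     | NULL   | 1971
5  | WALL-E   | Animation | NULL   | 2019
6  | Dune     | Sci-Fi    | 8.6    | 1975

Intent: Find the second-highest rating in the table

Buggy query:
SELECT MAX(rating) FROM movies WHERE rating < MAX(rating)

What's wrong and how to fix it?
Bug: The inner MAX is an aggregate inside WHERE, which is not allowed

Fix: Put the inner MAX in a scalar subquery

Corrected query:
SELECT MAX(rating) FROM movies WHERE rating < (SELECT MAX(rating) FROM movies)

Result:
MAX(rating)
-----------
4.2        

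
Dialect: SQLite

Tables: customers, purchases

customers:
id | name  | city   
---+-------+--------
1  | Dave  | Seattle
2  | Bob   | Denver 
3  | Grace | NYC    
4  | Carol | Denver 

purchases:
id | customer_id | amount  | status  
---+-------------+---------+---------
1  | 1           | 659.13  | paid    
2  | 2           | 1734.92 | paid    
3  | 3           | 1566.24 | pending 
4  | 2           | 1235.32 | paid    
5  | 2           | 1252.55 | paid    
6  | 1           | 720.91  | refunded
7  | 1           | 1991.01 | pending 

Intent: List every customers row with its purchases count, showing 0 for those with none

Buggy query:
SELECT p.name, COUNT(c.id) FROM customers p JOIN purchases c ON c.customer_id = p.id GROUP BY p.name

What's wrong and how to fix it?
Bug: An inner join excludes parents with zero children

Fix: Use LEFT JOIN so parents without children still appear (COUNT(c.id) gives 0)

Corrected query:
SELECT p.name, COUNT(c.id) FROM customers p LEFT JOIN purchases c ON c.customer_id = p.id GROUP BY p.name

Result:
name  | COUNT(c.id)
------+------------
Bob   | 3          
Carol | 0          
Dave  | 3          
Grace | 1          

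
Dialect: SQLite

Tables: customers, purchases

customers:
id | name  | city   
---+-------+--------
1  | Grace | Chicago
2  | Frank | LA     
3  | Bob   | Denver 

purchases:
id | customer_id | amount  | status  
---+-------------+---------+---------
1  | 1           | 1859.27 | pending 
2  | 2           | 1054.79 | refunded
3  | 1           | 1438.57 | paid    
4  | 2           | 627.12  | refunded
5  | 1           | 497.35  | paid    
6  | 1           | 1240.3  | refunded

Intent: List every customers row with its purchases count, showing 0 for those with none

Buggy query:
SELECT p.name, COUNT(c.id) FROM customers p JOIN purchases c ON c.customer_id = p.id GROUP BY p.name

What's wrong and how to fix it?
Bug: INNER JOIN drops customers rows that have no matching purchases rows

Fix: Use LEFT JOIN so parents without children still appear (COUNT(c.id) gives 0)

Corrected query:
SELECT p.name, COUNT(c.id) FROM customers p LEFT JOIN purchases c ON c.customer_id = p.id GROUP BY p.name

Result:
name  | COUNT(c.id)
------+------------
Bob   | 0          
Frank | 2          
Grace | 4          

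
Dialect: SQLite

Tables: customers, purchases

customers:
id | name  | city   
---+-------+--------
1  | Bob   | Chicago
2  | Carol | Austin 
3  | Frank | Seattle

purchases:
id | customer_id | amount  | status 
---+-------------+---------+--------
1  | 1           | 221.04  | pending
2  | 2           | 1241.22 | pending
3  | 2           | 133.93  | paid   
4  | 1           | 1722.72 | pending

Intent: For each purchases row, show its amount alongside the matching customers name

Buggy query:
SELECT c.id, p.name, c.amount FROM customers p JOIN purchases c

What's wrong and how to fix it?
Bug: JOIN with no ON clause produces a cartesian product; every purchases row pairs with every customers row

Fix: Specify the join condition linking the foreign key to the parent id

Corrected query:
SELECT c.id, p.name, c.amount FROM customers p JOIN purchases c ON c.customer_id = p.id

Result:
id | name  | amount 
---+-------+--------
1  | Bob   | 221.04 
2  | Carol | 1241.22
3  | Carol | 133.93 
4  | Bob   | 1722.72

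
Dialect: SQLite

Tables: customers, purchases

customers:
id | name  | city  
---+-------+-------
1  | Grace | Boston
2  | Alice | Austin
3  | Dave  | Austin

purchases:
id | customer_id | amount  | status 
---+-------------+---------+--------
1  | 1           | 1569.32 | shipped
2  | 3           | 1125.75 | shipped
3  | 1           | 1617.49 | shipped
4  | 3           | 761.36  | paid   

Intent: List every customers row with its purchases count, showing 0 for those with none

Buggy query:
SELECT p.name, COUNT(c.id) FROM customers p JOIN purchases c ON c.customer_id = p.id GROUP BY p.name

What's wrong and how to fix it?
Bug: An inner join excludes parents with zero children

Fix: Switch to LEFT JOIN to retain unmatched parent rows

Corrected query:
SELECT p.name, COUNT(c.id) FROM customers p LEFT JOIN purchases c ON c.customer_id = p.id GROUP BY p.name

Result:
name  | COUNT(c.id)
------+------------
Alice | 0          
Dave  | 2          
Grace | 2          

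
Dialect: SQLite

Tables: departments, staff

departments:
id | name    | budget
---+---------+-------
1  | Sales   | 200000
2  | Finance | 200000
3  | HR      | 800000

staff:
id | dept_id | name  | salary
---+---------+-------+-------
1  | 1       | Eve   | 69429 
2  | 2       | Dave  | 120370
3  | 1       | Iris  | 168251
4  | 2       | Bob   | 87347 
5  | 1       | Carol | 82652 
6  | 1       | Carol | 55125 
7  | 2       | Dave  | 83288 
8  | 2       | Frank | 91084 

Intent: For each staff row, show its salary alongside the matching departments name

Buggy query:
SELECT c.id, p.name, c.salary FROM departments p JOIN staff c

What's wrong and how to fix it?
Bug: JOIN with no ON clause produces a cartesian product; every staff row pairs with every departments row

Fix: Specify the join condition linking the foreign key to the parent id

Corrected query:
SELECT c.id, p.name, c.salary FROM departments p JOIN staff c ON c.dept_id = p.id

Result:
id | name    | salary
---+---------+-------
1  | Sales   | 69429 
2  | Finance | 120370
3  | Sales   | 168251
4  | Finance | 87347 
5  | Sales   | 82652 
6  | Sales   | 55125 
7  | Finance | 83288 
8  | Finance | 91084 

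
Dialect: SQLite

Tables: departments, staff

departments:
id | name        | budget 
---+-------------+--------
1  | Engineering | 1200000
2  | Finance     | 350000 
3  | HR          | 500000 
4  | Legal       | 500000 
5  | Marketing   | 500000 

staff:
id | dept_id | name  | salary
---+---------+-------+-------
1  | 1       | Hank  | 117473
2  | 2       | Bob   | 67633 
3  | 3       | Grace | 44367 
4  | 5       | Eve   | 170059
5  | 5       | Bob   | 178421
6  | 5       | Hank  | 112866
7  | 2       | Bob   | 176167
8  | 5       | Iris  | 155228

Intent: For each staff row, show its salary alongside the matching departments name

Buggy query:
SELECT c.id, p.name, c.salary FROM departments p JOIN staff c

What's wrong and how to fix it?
Bug: JOIN with no ON clause produces a cartesian product; every staff row pairs with every departments row

Fix: Add ON c.dept_id = p.id to the JOIN

Corrected query:
SELECT c.id, p.name, c.salary FROM departments p JOIN staff c ON c.dept_id = p.id

Result:
id | name        | salary
---+-------------+-------
1  | Engineering | 117473
2  | Finance     | 67633 
3  | HR          | 44367 
4  | Marketing   | 170059
5  | Marketing   | 178421
6  | Marketing   | 112866
7  | Finance     | 176167
8  | Marketing   | 155228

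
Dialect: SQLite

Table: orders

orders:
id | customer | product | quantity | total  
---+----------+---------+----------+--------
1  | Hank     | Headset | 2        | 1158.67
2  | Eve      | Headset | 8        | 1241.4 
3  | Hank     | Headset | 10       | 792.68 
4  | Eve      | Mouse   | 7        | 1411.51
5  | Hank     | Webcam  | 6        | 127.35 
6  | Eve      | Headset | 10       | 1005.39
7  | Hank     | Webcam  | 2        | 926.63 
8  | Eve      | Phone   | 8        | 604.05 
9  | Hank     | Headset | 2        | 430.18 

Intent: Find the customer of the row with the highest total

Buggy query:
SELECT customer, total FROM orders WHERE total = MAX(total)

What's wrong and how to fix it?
Bug: WHERE is evaluated per row; an aggregate over the whole table isn't defined there

Fix: Wrap MAX in a scalar subquery so WHERE compares against a single value

Corrected query:
SELECT customer, total FROM orders WHERE total = (SELECT MAX(total) FROM orders)

Result:
customer | total  
---------+--------
Eve      | 1411.51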